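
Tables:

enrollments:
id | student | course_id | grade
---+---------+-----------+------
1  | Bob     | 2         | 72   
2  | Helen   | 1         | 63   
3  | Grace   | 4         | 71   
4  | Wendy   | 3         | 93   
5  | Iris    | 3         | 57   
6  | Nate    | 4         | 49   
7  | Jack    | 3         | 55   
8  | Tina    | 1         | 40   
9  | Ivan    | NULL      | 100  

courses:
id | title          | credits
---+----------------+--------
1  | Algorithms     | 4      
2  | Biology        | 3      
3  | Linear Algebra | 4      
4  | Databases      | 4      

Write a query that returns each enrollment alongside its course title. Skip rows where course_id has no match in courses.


INNER JOIN keeps only enrollments rows whose course_id matches an id in courses. Walk through each enrollment:
  - enrollment 1 (Bob): course_id=2 -> matches Biology
  - enrollment 2 (Helen): course_id=1 -> matches Algorithms
  - enrollment 3 (Grace): course_id=4 -> matches Databases
  - enrollment 4 (Wendy): course_id=3 -> matches Linear Algebra
  - enrollment 5 (Iris): course_id=3 -> matches Linear Algebra
  - enrollment 6 (Nate): course_id=4 -> matches Databases
  - enrollment 7 (Jack): course_id=3 -> matches Linear Algebra
  - enrollment 8 (Tina): course_id=1 -> matches Algorithms
  - enrollment 9 (Ivan): course_id=NULL, no match -> dropped
So 1 of 9 rows is dropped.

SQL:
SELECT a.student, b.title AS course
FROM enrollments a
INNER JOIN courses b ON a.course_id = b.id

Result:
student | course        
--------+---------------
Bob     | Biology       
Helen   | Algorithms    
Grace   | Databases     
Wendy   | Linear Algebra
Iris    | Linear Algebra
Nate    | Databases     
Jack    | Linear Algebra
Tina    | Algorithms    


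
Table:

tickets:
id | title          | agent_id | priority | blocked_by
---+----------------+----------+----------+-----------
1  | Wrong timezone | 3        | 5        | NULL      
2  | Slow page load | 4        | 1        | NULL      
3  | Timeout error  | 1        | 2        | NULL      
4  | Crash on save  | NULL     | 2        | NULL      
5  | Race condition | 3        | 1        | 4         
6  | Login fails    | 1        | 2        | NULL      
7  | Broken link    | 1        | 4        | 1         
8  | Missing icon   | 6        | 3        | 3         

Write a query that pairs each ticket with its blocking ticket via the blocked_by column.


This is a self-join: tickets is joined to a second copy of itself, matching each row's blocked_by to another row's id. Use LEFT JOIN so rows with blocked_by=NULL are kept.
  - ticket 1 (Wrong timezone): blocked_by=NULL -> NULL
  - ticket 2 (Slow page load): blocked_by=NULL -> NULL
  - ticket 3 (Timeout error): blocked_by=NULL -> NULL
  - ticket 4 (Crash on save): blocked_by=NULL -> NULL
  - ticket 5 (Race condition): blocked_by=4 -> Crash on save
  - ticket 6 (Login fails): blocked_by=NULL -> NULL
  - ticket 7 (Broken link): blocked_by=1 -> Wrong timezone
  - ticket 8 (Missing icon): blocked_by=3 -> Timeout error

SQL:
SELECT a.title AS item, b.title AS blocked_by
FROM tickets a
LEFT JOIN tickets b ON a.blocked_by = b.id

Result:
item           | blocked_by    
---------------+---------------
Wrong timezone | NULL          
Slow page load | NULL          
Timeout error  | NULL          
Crash on save  | NULL          
Race condition | Crash on save 
Login fails    | NULL          
Broken link    | Wrong timezone
Missing icon   | Timeout error 


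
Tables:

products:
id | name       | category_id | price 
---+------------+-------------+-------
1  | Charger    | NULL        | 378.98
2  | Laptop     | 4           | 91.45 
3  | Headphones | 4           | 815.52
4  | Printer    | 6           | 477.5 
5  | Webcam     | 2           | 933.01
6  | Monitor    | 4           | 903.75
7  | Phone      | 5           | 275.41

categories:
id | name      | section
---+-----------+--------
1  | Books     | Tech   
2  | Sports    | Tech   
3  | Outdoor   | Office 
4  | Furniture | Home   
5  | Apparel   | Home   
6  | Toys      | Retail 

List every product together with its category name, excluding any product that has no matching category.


INNER JOIN keeps only products rows whose category_id matches an id in categories. Walk through each product:
  - product 1 (Charger): category_id=NULL, no match -> dropped
  - product 2 (Laptop): category_id=4 -> matches Furniture
  - product 3 (Headphones): category_id=4 -> matches Furniture
  - product 4 (Printer): category_id=6 -> matches Toys
  - product 5 (Webcam): category_id=2 -> matches Sports
  - product 6 (Monitor): category_id=4 -> matches Furniture
  - product 7 (Phone): category_id=5 -> matches Apparel
So 1 of 7 rows is dropped.

SQL:
SELECT a.name, b.name AS category
FROM products a
INNER JOIN categories b ON a.category_id = b.id

Result:
name       | category 
-----------+----------
Laptop     | Furniture
Headphones | Furniture
Printer    | Toys     
Webcam     | Sports   
Monitor    | Furniture
Phone      | Apparel  


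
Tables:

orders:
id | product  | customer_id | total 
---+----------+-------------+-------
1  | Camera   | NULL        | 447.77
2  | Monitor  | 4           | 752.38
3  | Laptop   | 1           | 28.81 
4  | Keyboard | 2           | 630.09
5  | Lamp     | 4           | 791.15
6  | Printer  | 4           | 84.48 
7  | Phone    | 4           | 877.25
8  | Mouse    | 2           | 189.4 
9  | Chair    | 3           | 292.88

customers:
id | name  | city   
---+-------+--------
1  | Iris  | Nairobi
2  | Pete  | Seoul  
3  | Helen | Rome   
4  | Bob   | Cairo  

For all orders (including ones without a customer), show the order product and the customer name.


LEFT JOIN keeps every row from orders (the left table); where customer_id has no match in customers, the customer columns become NULL. Walk through each order:
  - order 1 (Camera): customer_id=NULL, no match -> kept with NULL
  - order 2 (Monitor): customer_id=4 -> matches Bob
  - order 3 (Laptop): customer_id=1 -> matches Iris
  - order 4 (Keyboard): customer_id=2 -> matches Pete
  - order 5 (Lamp): customer_id=4 -> matches Bob
  - order 6 (Printer): customer_id=4 -> matches Bob
  - order 7 (Phone): customer_id=4 -> matches Bob
  - order 8 (Mouse): customer_id=2 -> matches Pete
  - order 9 (Chair): customer_id=3 -> matches Helen
All 9 rows appear; 1 has NULL customer.

SQL:
SELECT a.product, b.name AS customer
FROM orders a
LEFT JOIN customers b ON a.customer_id = b.id

Result:
product  | customer
---------+---------
Camera   | NULL    
Monitor  | Bob     
Laptop   | Iris    
Keyboard | Pete    
Lamp     | Bob     
Printer  | Bob     
Phone    | Bob     
Mouse    | Pete    
Chair    | Helen   


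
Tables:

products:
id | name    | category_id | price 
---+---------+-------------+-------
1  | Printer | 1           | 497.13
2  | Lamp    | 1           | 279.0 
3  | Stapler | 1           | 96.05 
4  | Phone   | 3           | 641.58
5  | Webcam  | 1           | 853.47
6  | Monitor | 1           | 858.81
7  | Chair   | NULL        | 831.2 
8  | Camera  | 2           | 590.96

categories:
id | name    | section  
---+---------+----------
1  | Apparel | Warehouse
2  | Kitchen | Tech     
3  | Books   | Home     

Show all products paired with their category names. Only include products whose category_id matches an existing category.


INNER JOIN keeps only products rows whose category_id matches an id in categories. Walk through each product:
  - product 1 (Printer): category_id=1 -> matches Apparel
  - product 2 (Lamp): category_id=1 -> matches Apparel
  - product 3 (Stapler): category_id=1 -> matches Apparel
  - product 4 (Phone): category_id=3 -> matches Books
  - product 5 (Webcam): category_id=1 -> matches Apparel
  - product 6 (Monitor): category_id=1 -> matches Apparel
  - product 7 (Chair): category_id=NULL, no match -> dropped
  - product 8 (Camera): category_id=2 -> matches Kitchen
So 1 of 8 rows is dropped.

SQL:
SELECT a.name, b.name AS category
FROM products a
INNER JOIN categories b ON a.category_id = b.id

Result:
name    | category
--------+---------
Printer | Apparel 
Lamp    | Apparel 
Stapler | Apparel 
Phone   | Books   
Webcam  | Apparel 
Monitor | Apparel 
Camera  | Kitchen 


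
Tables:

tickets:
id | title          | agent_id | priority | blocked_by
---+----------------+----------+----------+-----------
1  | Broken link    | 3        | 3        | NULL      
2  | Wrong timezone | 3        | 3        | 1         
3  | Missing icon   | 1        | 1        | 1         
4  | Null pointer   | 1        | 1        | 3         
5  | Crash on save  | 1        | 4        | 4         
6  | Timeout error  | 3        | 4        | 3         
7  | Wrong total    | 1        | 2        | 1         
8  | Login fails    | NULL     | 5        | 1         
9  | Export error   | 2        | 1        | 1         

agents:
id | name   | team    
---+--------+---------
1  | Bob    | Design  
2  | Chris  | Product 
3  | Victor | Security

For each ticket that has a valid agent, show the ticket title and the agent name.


INNER JOIN keeps only tickets rows whose agent_id matches an id in agents. Walk through each ticket:
  - ticket 1 (Broken link): agent_id=3 -> matches Victor
  - ticket 2 (Wrong timezone): agent_id=3 -> matches Victor
  - ticket 3 (Missing icon): agent_id=1 -> matches Bob
  - ticket 4 (Null pointer): agent_id=1 -> matches Bob
  - ticket 5 (Crash on save): agent_id=1 -> matches Bob
  - ticket 6 (Timeout error): agent_id=3 -> matches Victor
  - ticket 7 (Wrong total): agent_id=1 -> matches Bob
  - ticket 8 (Login fails): agent_id=NULL, no match -> dropped
  - ticket 9 (Export error): agent_id=2 -> matches Chris
So 1 of 9 rows is dropped.

SQL:
SELECT a.title, b.name AS agent
FROM tickets a
INNER JOIN agents b ON a.agent_id = b.id

Result:
title          | agent 
---------------+-------
Broken link    | Victor
Wrong timezone | Victor
Missing icon   | Bob   
Null pointer   | Bob   
Crash on save  | Bob   
Timeout error  | Victor
Wrong total    | Bob   
Export error   | Chris 


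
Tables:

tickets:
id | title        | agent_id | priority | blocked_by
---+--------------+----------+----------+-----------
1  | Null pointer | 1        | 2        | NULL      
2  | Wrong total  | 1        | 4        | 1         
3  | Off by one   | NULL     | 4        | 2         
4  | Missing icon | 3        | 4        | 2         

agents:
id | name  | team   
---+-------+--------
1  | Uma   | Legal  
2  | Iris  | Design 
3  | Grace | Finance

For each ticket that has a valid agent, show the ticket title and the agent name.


INNER JOIN keeps only tickets rows whose agent_id matches an id in agents. Walk through each ticket:
  - ticket 1 (Null pointer): agent_id=1 -> matches Uma
  - ticket 2 (Wrong total): agent_id=1 -> matches Uma
  - ticket 3 (Off by one): agent_id=NULL, no match -> dropped
  - ticket 4 (Missing icon): agent_id=3 -> matches Grace
So 1 of 4 rows is dropped.

SQL:
SELECT a.title, b.name AS agent
FROM tickets a
INNER JOIN agents b ON a.agent_id = b.id

Result:
title        | agent
-------------+------
Null pointer | Uma  
Wrong total  | Uma  
Missing icon | Grace


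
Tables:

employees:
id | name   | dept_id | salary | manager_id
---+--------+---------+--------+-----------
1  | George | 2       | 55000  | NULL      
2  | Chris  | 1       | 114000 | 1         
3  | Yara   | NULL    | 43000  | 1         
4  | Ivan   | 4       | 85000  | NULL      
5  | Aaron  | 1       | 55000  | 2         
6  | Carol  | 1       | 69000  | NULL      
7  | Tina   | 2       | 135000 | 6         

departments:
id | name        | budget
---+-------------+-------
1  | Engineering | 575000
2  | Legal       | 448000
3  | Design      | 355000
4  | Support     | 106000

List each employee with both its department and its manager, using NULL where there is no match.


Two LEFT JOINs from the same base table employees: one to departments via dept_id, one to employees itself via manager_id. Both are LEFT so every employee is preserved.
Match against departments:
  - employee 1 (George): dept_id=2 -> matches Legal
  - employee 2 (Chris): dept_id=1 -> matches Engineering
  - employee 3 (Yara): dept_id=NULL, no match -> kept with NULL
  - employee 4 (Ivan): dept_id=4 -> matches Support
  - employee 5 (Aaron): dept_id=1 -> matches Engineering
  - employee 6 (Carol): dept_id=1 -> matches Engineering
  - employee 7 (Tina): dept_id=2 -> matches Legal
Match against employees (self):
  - employee 1 (George): manager_id=NULL -> NULL
  - employee 2 (Chris): manager_id=1 -> George
  - employee 3 (Yara): manager_id=1 -> George
  - employee 4 (Ivan): manager_id=NULL -> NULL
  - employee 5 (Aaron): manager_id=2 -> Chris
  - employee 6 (Carol): manager_id=NULL -> NULL
  - employee 7 (Tina): manager_id=6 -> Carol

SQL:
SELECT a.name, b.name AS department, c.name AS manager
FROM employees a
LEFT JOIN departments b ON a.dept_id = b.id
LEFT JOIN employees c ON a.manager_id = c.id

Result:
name   | department  | manager
-------+-------------+--------
George | Legal       | NULL   
Chris  | Engineering | George 
Yara   | NULL        | George 
Ivan   | Support     | NULL   
Aaron  | Engineering | Chris  
Carol  | Engineering | NULL   
Tina   | Legal       | Carol  


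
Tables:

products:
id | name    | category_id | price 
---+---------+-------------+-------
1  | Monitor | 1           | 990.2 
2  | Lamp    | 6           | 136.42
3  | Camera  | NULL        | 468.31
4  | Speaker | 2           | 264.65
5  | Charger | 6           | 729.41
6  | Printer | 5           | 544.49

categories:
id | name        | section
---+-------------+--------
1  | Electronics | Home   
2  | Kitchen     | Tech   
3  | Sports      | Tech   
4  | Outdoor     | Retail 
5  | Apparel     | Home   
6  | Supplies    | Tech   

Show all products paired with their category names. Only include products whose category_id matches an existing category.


INNER JOIN keeps only products rows whose category_id matches an id in categories. Walk through each product:
  - product 1 (Monitor): category_id=1 -> matches Electronics
  - product 2 (Lamp): category_id=6 -> matches Supplies
  - product 3 (Camera): category_id=NULL, no match -> dropped
  - product 4 (Speaker): category_id=2 -> matches Kitchen
  - product 5 (Charger): category_id=6 -> matches Supplies
  - product 6 (Printer): category_id=5 -> matches Apparel
So 1 of 6 rows is dropped.

SQL:
SELECT a.name, b.name AS category
FROM products a
INNER JOIN categories b ON a.category_id = b.id

Result:
name    | category   
--------+------------
Monitor | Electronics
Lamp    | Supplies   
Speaker | Kitchen    
Charger | Supplies   
Printer | Apparel    


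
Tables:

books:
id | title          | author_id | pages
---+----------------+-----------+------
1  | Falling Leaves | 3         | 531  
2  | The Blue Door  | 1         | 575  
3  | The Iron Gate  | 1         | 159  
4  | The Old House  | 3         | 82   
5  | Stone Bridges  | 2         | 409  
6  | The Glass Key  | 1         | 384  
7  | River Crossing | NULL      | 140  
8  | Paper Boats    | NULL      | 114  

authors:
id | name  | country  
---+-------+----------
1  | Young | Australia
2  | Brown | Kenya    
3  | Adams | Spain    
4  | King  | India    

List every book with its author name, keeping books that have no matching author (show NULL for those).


LEFT JOIN keeps every row from books (the left table); where author_id has no match in authors, the author columns become NULL. Walk through each book:
  - book 1 (Falling Leaves): author_id=3 -> matches Adams
  - book 2 (The Blue Door): author_id=1 -> matches Young
  - book 3 (The Iron Gate): author_id=1 -> matches Young
  - book 4 (The Old House): author_id=3 -> matches Adams
  - book 5 (Stone Bridges): author_id=2 -> matches Brown
  - book 6 (The Glass Key): author_id=1 -> matches Young
  - book 7 (River Crossing): author_id=NULL, no match -> kept with NULL
  - book 8 (Paper Boats): author_id=NULL, no match -> kept with NULL
All 8 rows appear; 2 have NULL author.

SQL:
SELECT a.title, b.name AS author
FROM books a
LEFT JOIN authors b ON a.author_id = b.id

Result:
title          | author
---------------+-------
Falling Leaves | Adams 
The Blue Door  | Young 
The Iron Gate  | Young 
The Old House  | Adams 
Stone Bridges  | Brown 
The Glass Key  | Young 
River Crossing | NULL  
Paper Boats    | NULL  


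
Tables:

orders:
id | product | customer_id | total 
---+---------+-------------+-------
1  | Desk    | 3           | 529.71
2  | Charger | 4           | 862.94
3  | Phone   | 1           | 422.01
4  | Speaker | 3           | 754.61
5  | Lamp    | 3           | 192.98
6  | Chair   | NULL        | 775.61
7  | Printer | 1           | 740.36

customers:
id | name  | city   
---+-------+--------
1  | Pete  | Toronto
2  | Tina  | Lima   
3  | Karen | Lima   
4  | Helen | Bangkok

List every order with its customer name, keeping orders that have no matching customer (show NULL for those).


LEFT JOIN keeps every row from orders (the left table); where customer_id has no match in customers, the customer columns become NULL. Walk through each order:
  - order 1 (Desk): customer_id=3 -> matches Karen
  - order 2 (Charger): customer_id=4 -> matches Helen
  - order 3 (Phone): customer_id=1 -> matches Pete
  - order 4 (Speaker): customer_id=3 -> matches Karen
  - order 5 (Lamp): customer_id=3 -> matches Karen
  - order 6 (Chair): customer_id=NULL, no match -> kept with NULL
  - order 7 (Printer): customer_id=1 -> matches Pete
All 7 rows appear; 1 has NULL customer.

SQL:
SELECT a.product, b.name AS customer
FROM orders a
LEFT JOIN customers b ON a.customer_id = b.id

Result:
product | customer
--------+---------
Desk    | Karen   
Charger | Helen   
Phone   | Pete    
Speaker | Karen   
Lamp    | Karen   
Chair   | NULL    
Printer | Pete    


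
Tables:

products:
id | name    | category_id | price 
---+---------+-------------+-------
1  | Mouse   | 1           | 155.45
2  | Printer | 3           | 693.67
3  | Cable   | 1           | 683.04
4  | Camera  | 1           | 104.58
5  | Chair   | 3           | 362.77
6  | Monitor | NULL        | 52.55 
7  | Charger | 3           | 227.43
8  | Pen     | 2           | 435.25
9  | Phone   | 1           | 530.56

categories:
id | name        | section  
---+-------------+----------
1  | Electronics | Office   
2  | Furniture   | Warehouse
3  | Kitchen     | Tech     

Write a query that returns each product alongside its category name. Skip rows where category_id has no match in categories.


INNER JOIN keeps only products rows whose category_id matches an id in categories. Walk through each product:
  - product 1 (Mouse): category_id=1 -> matches Electronics
  - product 2 (Printer): category_id=3 -> matches Kitchen
  - product 3 (Cable): category_id=1 -> matches Electronics
  - product 4 (Camera): category_id=1 -> matches Electronics
  - product 5 (Chair): category_id=3 -> matches Kitchen
  - product 6 (Monitor): category_id=NULL, no match -> dropped
  - product 7 (Charger): category_id=3 -> matches Kitchen
  - product 8 (Pen): category_id=2 -> matches Furniture
  - product 9 (Phone): category_id=1 -> matches Electronics
So 1 of 9 rows is dropped.

SQL:
SELECT a.name, b.name AS category
FROM products a
INNER JOIN categories b ON a.category_id = b.id

Result:
name    | category   
--------+------------
Mouse   | Electronics
Printer | Kitchen    
Cable   | Electronics
Camera  | Electronics
Chair   | Kitchen    
Charger | Kitchen    
Pen     | Furniture  
Phone   | Electronics


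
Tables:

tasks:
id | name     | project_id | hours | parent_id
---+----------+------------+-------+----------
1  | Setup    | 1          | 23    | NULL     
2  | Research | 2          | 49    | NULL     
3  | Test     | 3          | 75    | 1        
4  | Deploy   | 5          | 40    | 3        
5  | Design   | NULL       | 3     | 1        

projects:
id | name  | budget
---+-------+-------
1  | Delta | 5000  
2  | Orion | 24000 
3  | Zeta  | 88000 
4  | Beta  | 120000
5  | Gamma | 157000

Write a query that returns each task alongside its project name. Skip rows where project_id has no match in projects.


INNER JOIN keeps only tasks rows whose project_id matches an id in projects. Walk through each task:
  - task 1 (Setup): project_id=1 -> matches Delta
  - task 2 (Research): project_id=2 -> matches Orion
  - task 3 (Test): project_id=3 -> matches Zeta
  - task 4 (Deploy): project_id=5 -> matches Gamma
  - task 5 (Design): project_id=NULL, no match -> dropped
So 1 of 5 rows is dropped.

SQL:
SELECT a.name, b.name AS project
FROM tasks a
INNER JOIN projects b ON a.project_id = b.id

Result:
name     | project
---------+--------
Setup    | Delta  
Research | Orion  
Test     | Zeta   
Deploy   | Gamma  


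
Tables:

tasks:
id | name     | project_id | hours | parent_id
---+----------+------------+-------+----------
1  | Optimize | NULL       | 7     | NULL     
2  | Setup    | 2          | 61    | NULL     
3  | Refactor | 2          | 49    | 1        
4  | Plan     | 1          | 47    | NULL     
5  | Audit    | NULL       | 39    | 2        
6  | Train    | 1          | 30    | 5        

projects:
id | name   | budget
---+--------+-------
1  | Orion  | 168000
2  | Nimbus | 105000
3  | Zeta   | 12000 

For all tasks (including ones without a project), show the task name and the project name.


LEFT JOIN keeps every row from tasks (the left table); where project_id has no match in projects, the project columns become NULL. Walk through each task:
  - task 1 (Optimize): project_id=NULL, no match -> kept with NULL
  - task 2 (Setup): project_id=2 -> matches Nimbus
  - task 3 (Refactor): project_id=2 -> matches Nimbus
  - task 4 (Plan): project_id=1 -> matches Orion
  - task 5 (Audit): project_id=NULL, no match -> kept with NULL
  - task 6 (Train): project_id=1 -> matches Orion
All 6 rows appear; 2 have NULL project.

SQL:
SELECT a.name, b.name AS project
FROM tasks a
LEFT JOIN projects b ON a.project_id = b.id

Result:
name     | project
---------+--------
Optimize | NULL   
Setup    | Nimbus 
Refactor | Nimbus 
Plan     | Orion  
Audit    | NULL   
Train    | Orion  


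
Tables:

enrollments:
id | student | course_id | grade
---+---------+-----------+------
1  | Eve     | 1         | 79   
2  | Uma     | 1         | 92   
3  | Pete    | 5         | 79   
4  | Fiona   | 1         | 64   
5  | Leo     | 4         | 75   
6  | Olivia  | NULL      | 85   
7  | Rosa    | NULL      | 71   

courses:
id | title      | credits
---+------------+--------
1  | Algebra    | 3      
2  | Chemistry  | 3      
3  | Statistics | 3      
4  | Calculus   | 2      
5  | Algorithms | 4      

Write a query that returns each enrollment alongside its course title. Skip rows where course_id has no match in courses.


INNER JOIN keeps only enrollments rows whose course_id matches an id in courses. Walk through each enrollment:
  - enrollment 1 (Eve): course_id=1 -> matches Algebra
  - enrollment 2 (Uma): course_id=1 -> matches Algebra
  - enrollment 3 (Pete): course_id=5 -> matches Algorithms
  - enrollment 4 (Fiona): course_id=1 -> matches Algebra
  - enrollment 5 (Leo): course_id=4 -> matches Calculus
  - enrollment 6 (Olivia): course_id=NULL, no match -> dropped
  - enrollment 7 (Rosa): course_id=NULL, no match -> dropped
So 2 of 7 rows are dropped.

SQL:
SELECT a.student, b.title AS course
FROM enrollments a
INNER JOIN courses b ON a.course_id = b.id

Result:
student | course    
--------+-----------
Eve     | Algebra   
Uma     | Algebra   
Pete    | Algorithms
Fiona   | Algebra   
Leo     | Calculus  


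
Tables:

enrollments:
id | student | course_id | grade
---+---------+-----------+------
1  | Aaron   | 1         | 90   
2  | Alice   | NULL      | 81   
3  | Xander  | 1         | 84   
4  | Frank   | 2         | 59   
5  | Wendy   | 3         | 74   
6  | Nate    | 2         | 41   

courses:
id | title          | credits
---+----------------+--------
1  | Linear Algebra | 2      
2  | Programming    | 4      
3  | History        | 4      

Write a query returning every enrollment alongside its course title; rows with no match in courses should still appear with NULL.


LEFT JOIN keeps every row from enrollments (the left table); where course_id has no match in courses, the course columns become NULL. Walk through each enrollment:
  - enrollment 1 (Aaron): course_id=1 -> matches Linear Algebra
  - enrollment 2 (Alice): course_id=NULL, no match -> kept with NULL
  - enrollment 3 (Xander): course_id=1 -> matches Linear Algebra
  - enrollment 4 (Frank): course_id=2 -> matches Programming
  - enrollment 5 (Wendy): course_id=3 -> matches History
  - enrollment 6 (Nate): course_id=2 -> matches Programming
All 6 rows appear; 1 has NULL course.

SQL:
SELECT a.student, b.title AS course
FROM enrollments a
LEFT JOIN courses b ON a.course_id = b.id

Result:
student | course        
--------+---------------
Aaron   | Linear Algebra
Alice   | NULL          
Xander  | Linear Algebra
Frank   | Programming   
Wendy   | History       
Nate    | Programming   


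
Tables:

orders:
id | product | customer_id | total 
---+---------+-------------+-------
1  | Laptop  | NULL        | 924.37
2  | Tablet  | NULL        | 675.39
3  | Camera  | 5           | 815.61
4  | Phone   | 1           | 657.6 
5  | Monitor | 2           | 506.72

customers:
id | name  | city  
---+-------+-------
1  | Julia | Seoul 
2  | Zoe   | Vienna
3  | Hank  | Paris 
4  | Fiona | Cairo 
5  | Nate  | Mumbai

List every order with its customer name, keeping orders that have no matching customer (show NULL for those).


LEFT JOIN keeps every row from orders (the left table); where customer_id has no match in customers, the customer columns become NULL. Walk through each order:
  - order 1 (Laptop): customer_id=NULL, no match -> kept with NULL
  - order 2 (Tablet): customer_id=NULL, no match -> kept with NULL
  - order 3 (Camera): customer_id=5 -> matches Nate
  - order 4 (Phone): customer_id=1 -> matches Julia
  - order 5 (Monitor): customer_id=2 -> matches Zoe
All 5 rows appear; 2 have NULL customer.

SQL:
SELECT a.product, b.name AS customer
FROM orders a
LEFT JOIN customers b ON a.customer_id = b.id

Result:
product | customer
--------+---------
Laptop  | NULL    
Tablet  | NULL    
Camera  | Nate    
Phone   | Julia   
Monitor | Zoe     


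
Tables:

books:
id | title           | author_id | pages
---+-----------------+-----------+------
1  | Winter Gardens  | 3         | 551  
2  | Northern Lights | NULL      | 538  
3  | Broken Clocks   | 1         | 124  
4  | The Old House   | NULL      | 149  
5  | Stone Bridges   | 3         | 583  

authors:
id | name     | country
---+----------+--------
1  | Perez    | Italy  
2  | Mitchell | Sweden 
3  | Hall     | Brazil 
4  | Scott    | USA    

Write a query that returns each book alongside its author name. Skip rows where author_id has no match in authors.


INNER JOIN keeps only books rows whose author_id matches an id in authors. Walk through each book:
  - book 1 (Winter Gardens): author_id=3 -> matches Hall
  - book 2 (Northern Lights): author_id=NULL, no match -> dropped
  - book 3 (Broken Clocks): author_id=1 -> matches Perez
  - book 4 (The Old House): author_id=NULL, no match -> dropped
  - book 5 (Stone Bridges): author_id=3 -> matches Hall
So 2 of 5 rows are dropped.

SQL:
SELECT a.title, b.name AS author
FROM books a
INNER JOIN authors b ON a.author_id = b.id

Result:
title          | author
---------------+-------
Winter Gardens | Hall  
Broken Clocks  | Perez 
Stone Bridges  | Hall  


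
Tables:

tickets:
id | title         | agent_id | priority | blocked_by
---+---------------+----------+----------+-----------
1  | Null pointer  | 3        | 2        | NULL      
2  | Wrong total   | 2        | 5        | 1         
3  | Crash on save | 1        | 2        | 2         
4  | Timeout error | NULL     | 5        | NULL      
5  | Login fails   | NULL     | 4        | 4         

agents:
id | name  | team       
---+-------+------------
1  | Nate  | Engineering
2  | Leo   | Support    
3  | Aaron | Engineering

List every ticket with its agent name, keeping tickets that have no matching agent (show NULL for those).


LEFT JOIN keeps every row from tickets (the left table); where agent_id has no match in agents, the agent columns become NULL. Walk through each ticket:
  - ticket 1 (Null pointer): agent_id=3 -> matches Aaron
  - ticket 2 (Wrong total): agent_id=2 -> matches Leo
  - ticket 3 (Crash on save): agent_id=1 -> matches Nate
  - ticket 4 (Timeout error): agent_id=NULL, no match -> kept with NULL
  - ticket 5 (Login fails): agent_id=NULL, no match -> kept with NULL
All 5 rows appear; 2 have NULL agent.

SQL:
SELECT a.title, b.name AS agent
FROM tickets a
LEFT JOIN agents b ON a.agent_id = b.id

Result:
title         | agent
--------------+------
Null pointer  | Aaron
Wrong total   | Leo  
Crash on save | Nate 
Timeout error | NULL 
Login fails   | NULL 


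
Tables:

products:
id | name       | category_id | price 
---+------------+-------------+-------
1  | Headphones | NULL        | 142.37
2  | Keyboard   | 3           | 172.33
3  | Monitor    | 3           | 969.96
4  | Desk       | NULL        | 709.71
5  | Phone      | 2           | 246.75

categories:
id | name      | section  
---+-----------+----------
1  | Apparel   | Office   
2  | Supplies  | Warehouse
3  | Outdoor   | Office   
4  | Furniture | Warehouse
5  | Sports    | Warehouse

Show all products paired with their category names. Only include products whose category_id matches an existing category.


INNER JOIN keeps only products rows whose category_id matches an id in categories. Walk through each product:
  - product 1 (Headphones): category_id=NULL, no match -> dropped
  - product 2 (Keyboard): category_id=3 -> matches Outdoor
  - product 3 (Monitor): category_id=3 -> matches Outdoor
  - product 4 (Desk): category_id=NULL, no match -> dropped
  - product 5 (Phone): category_id=2 -> matches Supplies
So 2 of 5 rows are dropped.

SQL:
SELECT a.name, b.name AS category
FROM products a
INNER JOIN categories b ON a.category_id = b.id

Result:
name     | category
---------+---------
Keyboard | Outdoor 
Monitor  | Outdoor 
Phone    | Supplies


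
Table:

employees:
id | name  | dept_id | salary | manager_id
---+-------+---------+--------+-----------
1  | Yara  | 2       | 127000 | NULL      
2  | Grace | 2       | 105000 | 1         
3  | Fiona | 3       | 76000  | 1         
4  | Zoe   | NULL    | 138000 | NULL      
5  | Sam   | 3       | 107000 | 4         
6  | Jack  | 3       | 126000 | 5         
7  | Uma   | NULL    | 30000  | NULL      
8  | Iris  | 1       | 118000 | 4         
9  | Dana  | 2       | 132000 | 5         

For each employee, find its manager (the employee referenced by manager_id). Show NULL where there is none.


This is a self-join: employees is joined to a second copy of itself, matching each row's manager_id to another row's id. Use LEFT JOIN so rows with manager_id=NULL are kept.
  - employee 1 (Yara): manager_id=NULL -> NULL
  - employee 2 (Grace): manager_id=1 -> Yara
  - employee 3 (Fiona): manager_id=1 -> Yara
  - employee 4 (Zoe): manager_id=NULL -> NULL
  - employee 5 (Sam): manager_id=4 -> Zoe
  - employee 6 (Jack): manager_id=5 -> Sam
  - employee 7 (Uma): manager_id=NULL -> NULL
  - employee 8 (Iris): manager_id=4 -> Zoe
  - employee 9 (Dana): manager_id=5 -> Sam

SQL:
SELECT a.name AS item, b.name AS manager
FROM employees a
LEFT JOIN employees b ON a.manager_id = b.id

Result:
item  | manager
------+--------
Yara  | NULL   
Grace | Yara   
Fiona | Yara   
Zoe   | NULL   
Sam   | Zoe    
Jack  | Sam    
Uma   | NULL   
Iris  | Zoe    
Dana  | Sam    


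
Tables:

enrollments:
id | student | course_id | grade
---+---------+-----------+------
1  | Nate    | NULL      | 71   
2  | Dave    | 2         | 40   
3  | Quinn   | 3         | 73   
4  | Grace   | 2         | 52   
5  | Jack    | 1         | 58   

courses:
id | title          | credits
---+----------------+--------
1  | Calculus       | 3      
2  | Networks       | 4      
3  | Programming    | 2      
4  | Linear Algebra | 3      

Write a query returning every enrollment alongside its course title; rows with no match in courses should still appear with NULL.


LEFT JOIN keeps every row from enrollments (the left table); where course_id has no match in courses, the course columns become NULL. Walk through each enrollment:
  - enrollment 1 (Nate): course_id=NULL, no match -> kept with NULL
  - enrollment 2 (Dave): course_id=2 -> matches Networks
  - enrollment 3 (Quinn): course_id=3 -> matches Programming
  - enrollment 4 (Grace): course_id=2 -> matches Networks
  - enrollment 5 (Jack): course_id=1 -> matches Calculus
All 5 rows appear; 1 has NULL course.

SQL:
SELECT a.student, b.title AS course
FROM enrollments a
LEFT JOIN courses b ON a.course_id = b.id

Result:
student | course     
--------+------------
Nate    | NULL       
Dave    | Networks   
Quinn   | Programming
Grace   | Networks   
Jack    | Calculus   


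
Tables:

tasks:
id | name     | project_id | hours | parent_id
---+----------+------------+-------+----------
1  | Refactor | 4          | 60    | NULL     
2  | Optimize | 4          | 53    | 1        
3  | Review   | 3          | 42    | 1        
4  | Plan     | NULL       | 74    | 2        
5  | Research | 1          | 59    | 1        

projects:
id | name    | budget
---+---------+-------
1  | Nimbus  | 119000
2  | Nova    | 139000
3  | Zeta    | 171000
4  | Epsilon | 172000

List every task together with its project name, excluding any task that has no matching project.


INNER JOIN keeps only tasks rows whose project_id matches an id in projects. Walk through each task:
  - task 1 (Refactor): project_id=4 -> matches Epsilon
  - task 2 (Optimize): project_id=4 -> matches Epsilon
  - task 3 (Review): project_id=3 -> matches Zeta
  - task 4 (Plan): project_id=NULL, no match -> dropped
  - task 5 (Research): project_id=1 -> matches Nimbus
So 1 of 5 rows is dropped.

SQL:
SELECT a.name, b.name AS project
FROM tasks a
INNER JOIN projects b ON a.project_id = b.id

Result:
name     | project
---------+--------
Refactor | Epsilon
Optimize | Epsilon
Review   | Zeta   
Research | Nimbus 


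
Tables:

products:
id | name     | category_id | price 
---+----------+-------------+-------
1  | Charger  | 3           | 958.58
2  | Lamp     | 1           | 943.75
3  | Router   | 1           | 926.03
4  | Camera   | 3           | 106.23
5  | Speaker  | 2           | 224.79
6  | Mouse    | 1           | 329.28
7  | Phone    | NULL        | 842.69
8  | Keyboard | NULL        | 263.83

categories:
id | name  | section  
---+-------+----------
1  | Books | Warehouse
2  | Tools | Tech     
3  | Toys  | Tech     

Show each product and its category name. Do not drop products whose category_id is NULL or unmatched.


LEFT JOIN keeps every row from products (the left table); where category_id has no match in categories, the category columns become NULL. Walk through each product:
  - product 1 (Charger): category_id=3 -> matches Toys
  - product 2 (Lamp): category_id=1 -> matches Books
  - product 3 (Router): category_id=1 -> matches Books
  - product 4 (Camera): category_id=3 -> matches Toys
  - product 5 (Speaker): category_id=2 -> matches Tools
  - product 6 (Mouse): category_id=1 -> matches Books
  - product 7 (Phone): category_id=NULL, no match -> kept with NULL
  - product 8 (Keyboard): category_id=NULL, no match -> kept with NULL
All 8 rows appear; 2 have NULL category.

SQL:
SELECT a.name, b.name AS category
FROM products a
LEFT JOIN categories b ON a.category_id = b.id

Result:
name     | category
---------+---------
Charger  | Toys    
Lamp     | Books   
Router   | Books   
Camera   | Toys    
Speaker  | Tools   
Mouse    | Books   
Phone    | NULL    
Keyboard | NULL    


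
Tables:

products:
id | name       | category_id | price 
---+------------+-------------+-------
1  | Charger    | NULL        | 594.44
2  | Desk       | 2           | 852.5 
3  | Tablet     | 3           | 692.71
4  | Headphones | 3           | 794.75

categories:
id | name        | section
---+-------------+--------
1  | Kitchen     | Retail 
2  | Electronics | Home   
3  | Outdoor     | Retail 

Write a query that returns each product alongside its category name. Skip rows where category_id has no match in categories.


INNER JOIN keeps only products rows whose category_id matches an id in categories. Walk through each product:
  - product 1 (Charger): category_id=NULL, no match -> dropped
  - product 2 (Desk): category_id=2 -> matches Electronics
  - product 3 (Tablet): category_id=3 -> matches Outdoor
  - product 4 (Headphones): category_id=3 -> matches Outdoor
So 1 of 4 rows is dropped.

SQL:
SELECT a.name, b.name AS category
FROM products a
INNER JOIN categories b ON a.category_id = b.id

Result:
name       | category   
-----------+------------
Desk       | Electronics
Tablet     | Outdoor    
Headphones | Outdoor    


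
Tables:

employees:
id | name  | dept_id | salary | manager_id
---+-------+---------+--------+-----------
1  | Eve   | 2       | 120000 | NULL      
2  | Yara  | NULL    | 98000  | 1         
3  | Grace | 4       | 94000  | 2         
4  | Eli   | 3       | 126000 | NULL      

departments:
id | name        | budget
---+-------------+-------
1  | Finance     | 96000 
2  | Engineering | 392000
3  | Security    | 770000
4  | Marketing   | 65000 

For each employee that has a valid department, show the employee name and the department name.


INNER JOIN keeps only employees rows whose dept_id matches an id in departments. Walk through each employee:
  - employee 1 (Eve): dept_id=2 -> matches Engineering
  - employee 2 (Yara): dept_id=NULL, no match -> dropped
  - employee 3 (Grace): dept_id=4 -> matches Marketing
  - employee 4 (Eli): dept_id=3 -> matches Security
So 1 of 4 rows is dropped.

SQL:
SELECT a.name, b.name AS department
FROM employees a
INNER JOIN departments b ON a.dept_id = b.id

Result:
name  | department 
------+------------
Eve   | Engineering
Grace | Marketing  
Eli   | Security   


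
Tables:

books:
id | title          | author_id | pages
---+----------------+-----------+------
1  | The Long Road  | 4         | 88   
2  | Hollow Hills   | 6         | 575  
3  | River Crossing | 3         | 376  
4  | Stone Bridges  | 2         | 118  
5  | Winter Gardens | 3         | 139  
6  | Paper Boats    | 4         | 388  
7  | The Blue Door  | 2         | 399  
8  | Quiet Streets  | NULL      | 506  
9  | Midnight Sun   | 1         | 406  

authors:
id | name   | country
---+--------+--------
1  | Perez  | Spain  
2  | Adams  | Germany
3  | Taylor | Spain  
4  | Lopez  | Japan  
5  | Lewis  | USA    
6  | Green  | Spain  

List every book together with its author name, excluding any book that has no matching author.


INNER JOIN keeps only books rows whose author_id matches an id in authors. Walk through each book:
  - book 1 (The Long Road): author_id=4 -> matches Lopez
  - book 2 (Hollow Hills): author_id=6 -> matches Green
  - book 3 (River Crossing): author_id=3 -> matches Taylor
  - book 4 (Stone Bridges): author_id=2 -> matches Adams
  - book 5 (Winter Gardens): author_id=3 -> matches Taylor
  - book 6 (Paper Boats): author_id=4 -> matches Lopez
  - book 7 (The Blue Door): author_id=2 -> matches Adams
  - book 8 (Quiet Streets): author_id=NULL, no match -> dropped
  - book 9 (Midnight Sun): author_id=1 -> matches Perez
So 1 of 9 rows is dropped.

SQL:
SELECT a.title, b.name AS author
FROM books a
INNER JOIN authors b ON a.author_id = b.id

Result:
title          | author
---------------+-------
The Long Road  | Lopez 
Hollow Hills   | Green 
River Crossing | Taylor
Stone Bridges  | Adams 
Winter Gardens | Taylor
Paper Boats    | Lopez 
The Blue Door  | Adams 
Midnight Sun   | Perez 


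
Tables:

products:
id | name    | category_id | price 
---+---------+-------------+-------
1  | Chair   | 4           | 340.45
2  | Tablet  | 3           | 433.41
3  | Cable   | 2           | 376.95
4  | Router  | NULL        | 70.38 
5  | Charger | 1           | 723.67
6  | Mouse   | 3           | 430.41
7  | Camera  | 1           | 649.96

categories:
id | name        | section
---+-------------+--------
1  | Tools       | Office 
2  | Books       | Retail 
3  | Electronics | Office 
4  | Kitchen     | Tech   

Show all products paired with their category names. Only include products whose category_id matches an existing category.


INNER JOIN keeps only products rows whose category_id matches an id in categories. Walk through each product:
  - product 1 (Chair): category_id=4 -> matches Kitchen
  - product 2 (Tablet): category_id=3 -> matches Electronics
  - product 3 (Cable): category_id=2 -> matches Books
  - product 4 (Router): category_id=NULL, no match -> dropped
  - product 5 (Charger): category_id=1 -> matches Tools
  - product 6 (Mouse): category_id=3 -> matches Electronics
  - product 7 (Camera): category_id=1 -> matches Tools
So 1 of 7 rows is dropped.

SQL:
SELECT a.name, b.name AS category
FROM products a
INNER JOIN categories b ON a.category_id = b.id

Result:
name    | category   
--------+------------
Chair   | Kitchen    
Tablet  | Electronics
Cable   | Books      
Charger | Tools      
Mouse   | Electronics
Camera  | Tools      
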